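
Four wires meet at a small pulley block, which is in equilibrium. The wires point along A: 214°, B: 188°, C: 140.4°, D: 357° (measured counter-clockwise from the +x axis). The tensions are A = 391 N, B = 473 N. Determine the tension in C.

T_C ≈ 546 N

Resolve: ΣF_x = 391 cos 214° + 473 cos 188° + T_C cos 140.4° + T_D cos 357° = 0.
        ΣF_y = 391 sin 214° + 473 sin 188° + T_C sin 140.4° + T_D sin 357° = 0.
The known terms sum to (-792.6, -284.5) N, so -0.7705 T_C + 0.9986 T_D = 792.6 and 0.6374 T_C − 0.0523 T_D = 284.5.
Solving simultaneously: T_C = 546 N, T_D = 1215 N.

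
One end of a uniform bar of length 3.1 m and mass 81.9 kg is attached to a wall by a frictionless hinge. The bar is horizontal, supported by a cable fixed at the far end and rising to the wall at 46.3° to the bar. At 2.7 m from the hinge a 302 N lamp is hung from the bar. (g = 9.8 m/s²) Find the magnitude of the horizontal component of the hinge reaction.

Take torques about the hinge: T sin 46.3° · 3.1 = 81.9×9.8×1.55 + 302×2.7 = 2059.5 N·m.
So T = 2059.5 / (0.7230 × 3.1) = 918.91 N.
ΣF_x = 0: H_x = T cos 46.3° = 634.86 N.

H_x ≈ 635 N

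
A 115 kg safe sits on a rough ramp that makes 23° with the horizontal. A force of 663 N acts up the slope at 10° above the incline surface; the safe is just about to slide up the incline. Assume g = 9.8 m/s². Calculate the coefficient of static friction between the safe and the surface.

On the verge of sliding up the incline, friction is at its maximum μN and acts down the slope.
Perpendicular to incline: N = W cos 23° − P sin 10° = 1037 − 115.1 = 922.3 N.
Along incline: P cos 10° − μN = W sin 23° → μ = −(W sin 23° − P cos 10°) / N = 0.2305.

μ ≈ 0.230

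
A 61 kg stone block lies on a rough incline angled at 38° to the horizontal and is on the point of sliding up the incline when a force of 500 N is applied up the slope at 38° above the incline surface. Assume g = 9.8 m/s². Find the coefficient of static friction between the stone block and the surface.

On the verge of sliding up the incline, friction is at its maximum μN and acts down the slope.
Perpendicular to incline: N = W cos 38° − P sin 38° = 471.1 − 307.8 = 163.2 N.
Along incline: P cos 38° − μN = W sin 38° → μ = −(W sin 38° − P cos 38°) / N = 0.159.

μ ≈ 0.159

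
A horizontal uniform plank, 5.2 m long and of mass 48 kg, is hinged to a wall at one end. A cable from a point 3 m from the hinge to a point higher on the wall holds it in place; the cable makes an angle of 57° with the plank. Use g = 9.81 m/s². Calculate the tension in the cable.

Take torques about the hinge: T sin 57° · 3 = 48×9.81×2.6 = 1224.3 N·m.
So T = 1224.3 / (0.8387 × 3) = 486.6 N.

T ≈ 487 N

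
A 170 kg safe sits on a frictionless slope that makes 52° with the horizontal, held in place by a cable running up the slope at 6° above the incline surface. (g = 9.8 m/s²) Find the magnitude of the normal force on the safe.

Take axes along and perpendicular to the incline. Weight components: W sin 52° = 1313 N down-slope, W cos 52° = 1026 N into the surface.
Along incline: T cos 6° = W sin 52° → T = 1320 N.
Perpendicular: N = W cos 52° − T sin 6° = 887.7 N.

N ≈ 888 N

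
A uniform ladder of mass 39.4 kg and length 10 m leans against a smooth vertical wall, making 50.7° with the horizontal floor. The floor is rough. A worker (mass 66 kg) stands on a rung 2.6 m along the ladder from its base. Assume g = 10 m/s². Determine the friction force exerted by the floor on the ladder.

f ≈ 302 N

Torques about the foot: N_wall · 10 sin 50.7° = 39.4×10×5 cos 50.7° + 66×10×2.6 cos 50.7° → N_wall = 301.7 N.
ΣF_x = 0: f_floor = N_wall = 301.7 N.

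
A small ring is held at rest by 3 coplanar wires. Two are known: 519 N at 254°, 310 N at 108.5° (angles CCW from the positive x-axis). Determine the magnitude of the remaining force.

F ≈ 317 N

Sum the known components: ΣF_x = -241.4 N, ΣF_y = -204.9 N.
For equilibrium the remaining force must supply (−ΣF_x, −ΣF_y) = (241.4, 204.9) N.
Magnitude = √((241.4)² + (204.9)²) = 316.7 N; direction = atan2(204.9, 241.4) = 40.3°.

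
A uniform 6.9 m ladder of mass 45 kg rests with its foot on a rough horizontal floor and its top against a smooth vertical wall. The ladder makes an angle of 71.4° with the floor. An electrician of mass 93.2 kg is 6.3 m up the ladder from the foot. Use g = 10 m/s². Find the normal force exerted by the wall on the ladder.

N_wall ≈ 362 N

Torques about the foot: N_wall · 6.9 sin 71.4° = 45×10×3.45 cos 71.4° + 93.2×10×6.3 cos 71.4° → N_wall = 362.1 N.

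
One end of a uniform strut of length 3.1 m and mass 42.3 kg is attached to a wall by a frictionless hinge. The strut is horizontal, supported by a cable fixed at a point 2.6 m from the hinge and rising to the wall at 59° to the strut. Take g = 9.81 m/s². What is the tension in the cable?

T ≈ 289 N

Take torques about the hinge: T sin 59° · 2.6 = 42.3×9.81×1.55 = 643.19 N·m.
So T = 643.19 / (0.8572 × 2.6) = 288.6 N.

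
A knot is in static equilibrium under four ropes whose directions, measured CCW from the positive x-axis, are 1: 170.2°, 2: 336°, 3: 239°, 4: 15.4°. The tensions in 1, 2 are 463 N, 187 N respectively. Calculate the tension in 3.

T_3 ≈ 114 N

Resolve: ΣF_x = 463 cos 170.2° + 187 cos 336° + T_3 cos 239° + T_4 cos 15.4° = 0.
        ΣF_y = 463 sin 170.2° + 187 sin 336° + T_3 sin 239° + T_4 sin 15.4° = 0.
The known terms sum to (-285.4, 2.747) N, so -0.5150 T_3 + 0.9641 T_4 = 285.4 and -0.8572 T_3 + 0.2656 T_4 = -2.747.
Solving simultaneously: T_3 = 113.7 N, T_4 = 356.8 N.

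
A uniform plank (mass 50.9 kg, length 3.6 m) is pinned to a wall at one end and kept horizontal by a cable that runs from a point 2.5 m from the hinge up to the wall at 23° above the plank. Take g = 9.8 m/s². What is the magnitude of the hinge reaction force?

Take torques about the hinge: T sin 23° · 2.5 = 50.9×9.8×1.8 = 897.88 N·m.
So T = 897.88 / (0.3907 × 2.5) = 919.18 N.
ΣF_x = 0: H_x = T cos 23° = 846.11 N.
ΣF_y = 0: H_y = (50.9×9.8) − T sin 23° = 498.82 − 359.15 = 139.67 N.
|H| = √(H_x² + H_y²) = √((846.11)² + (139.67)²) = 857.56 N.

|H| ≈ 858 N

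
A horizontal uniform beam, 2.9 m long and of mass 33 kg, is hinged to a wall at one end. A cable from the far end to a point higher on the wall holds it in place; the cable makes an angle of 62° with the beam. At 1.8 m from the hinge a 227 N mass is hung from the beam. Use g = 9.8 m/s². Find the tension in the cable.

Take torques about the hinge: T sin 62° · 2.9 = 33×9.8×1.45 + 227×1.8 = 877.53 N·m.
So T = 877.53 / (0.8829 × 2.9) = 342.71 N.

T ≈ 343 N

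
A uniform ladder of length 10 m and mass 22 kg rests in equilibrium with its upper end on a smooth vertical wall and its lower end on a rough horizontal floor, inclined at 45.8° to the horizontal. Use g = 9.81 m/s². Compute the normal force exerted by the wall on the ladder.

N_wall ≈ 105 N

Torques about the foot: N_wall · 10 sin 45.8° = 22×9.81×5 cos 45.8° → N_wall = 104.94 N.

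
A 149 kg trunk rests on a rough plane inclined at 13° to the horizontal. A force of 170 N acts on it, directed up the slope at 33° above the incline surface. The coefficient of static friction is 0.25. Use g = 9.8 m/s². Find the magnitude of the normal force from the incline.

N ≈ 1330 N

Axes along / perpendicular to the incline. W sin 13° = 328.5 N down-slope; W cos 13° = 1423 N into the surface.
Perpendicular: N = W cos 13° − P sin 33° = 1423 − 92.59 = 1330 N.
Along incline: P cos 33° + f = W sin 13° (friction acts up-slope) → f = 328.5 − 142.6 = 185.9 N.
|f| = 185.9 N ≤ μN = 332.5 N, so the trunk is indeed static.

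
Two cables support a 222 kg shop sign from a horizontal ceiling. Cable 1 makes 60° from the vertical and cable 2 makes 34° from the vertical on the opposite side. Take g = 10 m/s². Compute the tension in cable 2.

T_2 ≈ 1930 N

Angles from the horizontal: cable 1 is 90° − 60° = 30°, cable 2 is 90° − 34° = 56°.
Weight W = 222 × 10 = 2220 N acts straight down.
Horizontal: T_1 cos 30° = T_2 cos 56°  →  T_1 = 0.6457 T_2.
Vertical: T_1 sin 30° + T_2 sin 56° = 2220.
Substituting the horizontal relation into the vertical equation gives 1.152 T_2 = 2220, so T_2 = 1927 N.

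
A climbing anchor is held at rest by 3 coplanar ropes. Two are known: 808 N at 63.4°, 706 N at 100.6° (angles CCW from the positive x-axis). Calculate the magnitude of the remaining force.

Sum the known components: ΣF_x = 231.9 N, ΣF_y = 1416 N.
For equilibrium the remaining force must supply (−ΣF_x, −ΣF_y) = (-231.9, -1416) N.
Magnitude = √((-231.9)² + (-1416)²) = 1435 N; direction = atan2(-1416, -231.9) = 260.7°.

F ≈ 1440 N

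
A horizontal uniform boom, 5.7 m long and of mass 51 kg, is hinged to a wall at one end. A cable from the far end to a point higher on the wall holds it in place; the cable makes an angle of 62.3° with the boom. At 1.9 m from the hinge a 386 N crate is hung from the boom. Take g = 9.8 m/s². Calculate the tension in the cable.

Take torques about the hinge: T sin 62.3° · 5.7 = 51×9.8×2.85 + 386×1.9 = 2157.8 N·m.
So T = 2157.8 / (0.8854 × 5.7) = 427.57 N.

T ≈ 428 N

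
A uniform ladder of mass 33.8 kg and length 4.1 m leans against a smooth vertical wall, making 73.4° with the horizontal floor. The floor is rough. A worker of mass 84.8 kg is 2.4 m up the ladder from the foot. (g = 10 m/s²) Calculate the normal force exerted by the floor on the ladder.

ΣF_y = 0: N_floor = 33.8×10 + 84.8×10 = 1186 N.

N_floor ≈ 1190 N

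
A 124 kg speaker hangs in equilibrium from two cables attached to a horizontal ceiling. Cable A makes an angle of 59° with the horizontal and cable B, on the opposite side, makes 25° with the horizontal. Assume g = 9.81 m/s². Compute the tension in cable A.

T_A ≈ 1110 N

Weight W = 124 × 9.81 = 1216 N acts straight down.
Horizontal: T_A cos 59° = T_B cos 25°  →  T_B = 0.5683 T_A.
Vertical: T_A sin 59° + T_B sin 25° = 1216.
Substituting the horizontal relation into the vertical equation gives 1.097 T_A = 1216, so T_A = 1109 N.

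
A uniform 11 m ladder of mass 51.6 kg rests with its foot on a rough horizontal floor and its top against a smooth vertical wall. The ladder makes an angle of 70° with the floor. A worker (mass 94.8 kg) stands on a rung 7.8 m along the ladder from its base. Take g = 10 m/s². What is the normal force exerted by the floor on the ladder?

ΣF_y = 0: N_floor = 51.6×10 + 94.8×10 = 1464 N.

N_floor ≈ 1460 N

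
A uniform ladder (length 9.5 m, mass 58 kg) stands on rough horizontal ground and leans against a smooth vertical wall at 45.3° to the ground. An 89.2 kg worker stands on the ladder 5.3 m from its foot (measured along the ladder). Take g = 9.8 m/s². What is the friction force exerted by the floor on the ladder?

f ≈ 764 N

Torques about the foot: N_wall · 9.5 sin 45.3° = 58×9.8×4.75 cos 45.3° + 89.2×9.8×5.3 cos 45.3° → N_wall = 763.85 N.
ΣF_x = 0: f_floor = N_wall = 763.85 N.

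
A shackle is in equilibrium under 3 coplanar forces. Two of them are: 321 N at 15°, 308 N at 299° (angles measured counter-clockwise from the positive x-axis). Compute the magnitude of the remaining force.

F ≈ 496 N

Sum the known components: ΣF_x = 459.4 N, ΣF_y = -186.3 N.
For equilibrium the remaining force must supply (−ΣF_x, −ΣF_y) = (-459.4, 186.3) N.
Magnitude = √((-459.4)² + (186.3)²) = 495.7 N; direction = atan2(186.3, -459.4) = 157.9°.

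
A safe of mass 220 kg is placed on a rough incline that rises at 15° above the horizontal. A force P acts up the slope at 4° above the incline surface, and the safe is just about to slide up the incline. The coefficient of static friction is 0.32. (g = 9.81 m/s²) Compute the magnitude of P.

On the verge of sliding up the incline, friction equals μN and acts down the slope.
Perpendicular: N + P sin 4° = W cos 15° = 2085 N.
Along incline: P cos 4° = W sin 15° + μN  with W sin 15° = 558.6 N.
Solving the pair for P and N: P = 1202 N, N = 2001 N (and f = μN = 640.3 N).

P ≈ 1200 N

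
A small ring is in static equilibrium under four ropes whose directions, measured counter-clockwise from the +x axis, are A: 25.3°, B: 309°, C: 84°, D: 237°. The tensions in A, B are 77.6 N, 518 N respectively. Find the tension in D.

T_D ≈ 953 N

Resolve: ΣF_x = 77.6 cos 25.3° + 518 cos 309° + T_C cos 84° + T_D cos 237° = 0.
        ΣF_y = 77.6 sin 25.3° + 518 sin 309° + T_C sin 84° + T_D sin 237° = 0.
The known terms sum to (396.1, -369.4) N, so 0.1045 T_C − 0.5446 T_D = -396.1 and 0.9945 T_C − 0.8387 T_D = 369.4.
Solving simultaneously: T_C = 1175 N, T_D = 952.9 N.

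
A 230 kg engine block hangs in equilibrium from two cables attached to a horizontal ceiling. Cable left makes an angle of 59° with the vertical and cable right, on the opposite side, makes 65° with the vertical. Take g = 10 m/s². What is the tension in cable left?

Angles from the horizontal: cable left is 90° − 59° = 31°, cable right is 90° − 65° = 25°.
Weight W = 230 × 10 = 2300 N acts straight down.
Horizontal: T_left cos 31° = T_right cos 25°  →  T_right = 0.9458 T_left.
Vertical: T_left sin 31° + T_right sin 25° = 2300.
Substituting the horizontal relation into the vertical equation gives 0.9147 T_left = 2300, so T_left = 2514 N.

T_left ≈ 2510 N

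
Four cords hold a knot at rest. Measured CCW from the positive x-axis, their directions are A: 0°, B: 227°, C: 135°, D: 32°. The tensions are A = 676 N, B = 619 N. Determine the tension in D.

Resolve: ΣF_x = 676 cos 0° + 619 cos 227° + T_C cos 135° + T_D cos 32° = 0.
        ΣF_y = 676 sin 0° + 619 sin 227° + T_C sin 135° + T_D sin 32° = 0.
The known terms sum to (253.8, -452.7) N, so -0.7071 T_C + 0.8480 T_D = -253.8 and 0.7071 T_C + 0.5299 T_D = 452.7.
Solving simultaneously: T_C = 532.1 N, T_D = 144.3 N.

T_D ≈ 144 N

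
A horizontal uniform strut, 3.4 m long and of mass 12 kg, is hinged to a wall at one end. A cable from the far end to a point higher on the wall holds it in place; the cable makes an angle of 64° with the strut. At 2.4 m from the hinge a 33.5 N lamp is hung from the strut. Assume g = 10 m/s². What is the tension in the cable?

Take torques about the hinge: T sin 64° · 3.4 = 12×10×1.7 + 33.5×2.4 = 284.4 N·m.
So T = 284.4 / (0.8988 × 3.4) = 93.066 N.

T ≈ 93.1 N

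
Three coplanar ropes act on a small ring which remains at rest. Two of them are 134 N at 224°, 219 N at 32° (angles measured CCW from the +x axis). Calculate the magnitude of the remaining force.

Sum the known components: ΣF_x = 89.33 N, ΣF_y = 22.97 N.
For equilibrium the remaining force must supply (−ΣF_x, −ΣF_y) = (-89.33, -22.97) N.
Magnitude = √((-89.33)² + (-22.97)²) = 92.24 N; direction = atan2(-22.97, -89.33) = 194.4°.

F ≈ 92.2 N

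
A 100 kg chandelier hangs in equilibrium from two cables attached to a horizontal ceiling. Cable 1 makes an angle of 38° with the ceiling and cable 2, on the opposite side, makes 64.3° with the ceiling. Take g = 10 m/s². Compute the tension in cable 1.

Weight W = 100 × 10 = 1000 N acts straight down.
Horizontal: T_1 cos 38° = T_2 cos 64.3°  →  T_2 = 1.817 T_1.
Vertical: T_1 sin 38° + T_2 sin 64.3° = 1000.
Substituting the horizontal relation into the vertical equation gives 2.253 T_1 = 1000, so T_1 = 443.8 N.

T_1 ≈ 444 N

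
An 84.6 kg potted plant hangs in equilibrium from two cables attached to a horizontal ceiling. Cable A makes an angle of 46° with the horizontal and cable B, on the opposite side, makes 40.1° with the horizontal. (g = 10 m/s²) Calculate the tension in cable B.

T_B ≈ 589 N

Weight W = 84.6 × 10 = 846 N acts straight down.
Horizontal: T_A cos 46° = T_B cos 40.1°  →  T_A = 1.101 T_B.
Vertical: T_A sin 46° + T_B sin 40.1° = 846.
Substituting the horizontal relation into the vertical equation gives 1.436 T_B = 846, so T_B = 589 N.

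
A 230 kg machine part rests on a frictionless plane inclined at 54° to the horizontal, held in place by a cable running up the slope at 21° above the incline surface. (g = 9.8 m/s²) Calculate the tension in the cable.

Take axes along and perpendicular to the incline. Weight components: W sin 54° = 1824 N down-slope, W cos 54° = 1325 N into the surface.
Along incline: T cos 21° = W sin 54° → T = 1953 N.
Perpendicular: N = W cos 54° − T sin 21° = 624.9 N.

T ≈ 1950 N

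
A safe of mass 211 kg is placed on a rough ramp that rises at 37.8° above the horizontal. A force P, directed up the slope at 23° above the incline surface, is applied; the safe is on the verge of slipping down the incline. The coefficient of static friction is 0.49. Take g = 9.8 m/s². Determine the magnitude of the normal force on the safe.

On the verge of sliding down the incline, friction equals μN and acts up the slope.
Perpendicular: N + P sin 23° = W cos 37.8° = 1634 N.
Along incline: P cos 23° + μN = W sin 37.8° with W sin 37.8° = 1267 N.
Solving the pair for P and N: P = 640.2 N, N = 1384 N (and f = μN = 678 N).

N ≈ 1380 N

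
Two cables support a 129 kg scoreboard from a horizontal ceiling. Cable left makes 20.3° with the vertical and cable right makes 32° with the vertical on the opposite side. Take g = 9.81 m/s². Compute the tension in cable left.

T_left ≈ 848 N

Angles from the horizontal: cable left is 90° − 20.3° = 69.7°, cable right is 90° − 32° = 58°.
Weight W = 129 × 9.81 = 1265 N acts straight down.
Horizontal: T_left cos 69.7° = T_right cos 58°  →  T_right = 0.6547 T_left.
Vertical: T_left sin 69.7° + T_right sin 58° = 1265.
Substituting the horizontal relation into the vertical equation gives 1.493 T_left = 1265, so T_left = 847.6 N.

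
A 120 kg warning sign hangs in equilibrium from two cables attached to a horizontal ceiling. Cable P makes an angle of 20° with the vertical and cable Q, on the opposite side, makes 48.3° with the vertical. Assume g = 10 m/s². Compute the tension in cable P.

Angles from the horizontal: cable P is 90° − 20° = 70°, cable Q is 90° − 48.3° = 41.7°.
Weight W = 120 × 10 = 1200 N acts straight down.
Horizontal: T_P cos 70° = T_Q cos 41.7°  →  T_Q = 0.4581 T_P.
Vertical: T_P sin 70° + T_Q sin 41.7° = 1200.
Substituting the horizontal relation into the vertical equation gives 1.244 T_P = 1200, so T_P = 964.3 N.

T_P ≈ 964 N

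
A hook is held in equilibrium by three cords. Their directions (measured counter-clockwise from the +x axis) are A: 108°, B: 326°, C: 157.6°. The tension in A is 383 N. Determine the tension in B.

Resolve: ΣF_x = 383 cos 108° + T_B cos 326° + T_C cos 157.6° = 0.
        ΣF_y = 383 sin 108° + T_B sin 326° + T_C sin 157.6° = 0.
The known terms sum to (-118.4, 364.3) N, so 0.8290 T_B − 0.9245 T_C = 118.4 and -0.5592 T_B + 0.3811 T_C = -364.3.
Solving simultaneously: T_B = 1451 N, T_C = 1173 N.

T_B ≈ 1450 N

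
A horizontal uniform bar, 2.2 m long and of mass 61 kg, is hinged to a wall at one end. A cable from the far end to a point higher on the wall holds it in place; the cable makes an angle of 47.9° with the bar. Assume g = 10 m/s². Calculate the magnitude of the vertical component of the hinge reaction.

Take torques about the hinge: T sin 47.9° · 2.2 = 61×10×1.1 = 671 N·m.
So T = 671 / (0.7420 × 2.2) = 411.06 N.
ΣF_y = 0: H_y = (61×10) − T sin 47.9° = 610 − 305 = 305 N.

|H_y| ≈ 305 N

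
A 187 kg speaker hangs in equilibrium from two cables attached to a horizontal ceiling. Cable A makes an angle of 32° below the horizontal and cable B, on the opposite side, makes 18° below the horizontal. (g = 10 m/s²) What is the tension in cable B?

Weight W = 187 × 10 = 1870 N acts straight down.
Horizontal: T_A cos 32° = T_B cos 18°  →  T_A = 1.121 T_B.
Vertical: T_A sin 32° + T_B sin 18° = 1870.
Substituting the horizontal relation into the vertical equation gives 0.9033 T_B = 1870, so T_B = 2070 N.

T_B ≈ 2070 N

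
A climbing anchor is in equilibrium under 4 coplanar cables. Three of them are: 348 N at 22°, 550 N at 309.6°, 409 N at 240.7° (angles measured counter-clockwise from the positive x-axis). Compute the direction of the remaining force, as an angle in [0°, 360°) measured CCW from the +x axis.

Sum the known components: ΣF_x = 473.1 N, ΣF_y = -650.1 N.
For equilibrium the remaining force must supply (−ΣF_x, −ΣF_y) = (-473.1, 650.1) N.
Magnitude = √((-473.1)² + (650.1)²) = 804 N; direction = atan2(650.1, -473.1) = 126.0°.

θ ≈ 126°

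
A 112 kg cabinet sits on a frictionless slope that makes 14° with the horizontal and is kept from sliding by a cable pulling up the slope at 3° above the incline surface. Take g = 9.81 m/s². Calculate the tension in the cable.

Take axes along and perpendicular to the incline. Weight components: W sin 14° = 265.8 N down-slope, W cos 14° = 1066 N into the surface.
Along incline: T cos 3° = W sin 14° → T = 266.2 N.
Perpendicular: N = W cos 14° − T sin 3° = 1052 N.

T ≈ 266 N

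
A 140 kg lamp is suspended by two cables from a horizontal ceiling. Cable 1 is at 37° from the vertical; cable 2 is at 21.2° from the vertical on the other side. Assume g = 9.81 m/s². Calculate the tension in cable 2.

Angles from the horizontal: cable 1 is 90° − 37° = 53°, cable 2 is 90° − 21.2° = 68.8°.
Weight W = 140 × 9.81 = 1373 N acts straight down.
Horizontal: T_1 cos 53° = T_2 cos 68.8°  →  T_1 = 0.6009 T_2.
Vertical: T_1 sin 53° + T_2 sin 68.8° = 1373.
Substituting the horizontal relation into the vertical equation gives 1.412 T_2 = 1373, so T_2 = 972.5 N.

T_2 ≈ 973 N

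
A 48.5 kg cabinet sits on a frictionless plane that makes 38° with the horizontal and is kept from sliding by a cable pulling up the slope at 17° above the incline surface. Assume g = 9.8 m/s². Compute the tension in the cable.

T ≈ 306 N

Take axes along and perpendicular to the incline. Weight components: W sin 38° = 292.6 N down-slope, W cos 38° = 374.5 N into the surface.
Along incline: T cos 17° = W sin 38° → T = 306 N.
Perpendicular: N = W cos 38° − T sin 17° = 285.1 N.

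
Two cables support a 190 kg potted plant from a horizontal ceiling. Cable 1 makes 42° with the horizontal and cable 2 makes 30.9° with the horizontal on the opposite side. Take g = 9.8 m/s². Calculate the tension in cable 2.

T_2 ≈ 1450 N

Weight W = 190 × 9.8 = 1862 N acts straight down.
Horizontal: T_1 cos 42° = T_2 cos 30.9°  →  T_1 = 1.155 T_2.
Vertical: T_1 sin 42° + T_2 sin 30.9° = 1862.
Substituting the horizontal relation into the vertical equation gives 1.286 T_2 = 1862, so T_2 = 1448 N.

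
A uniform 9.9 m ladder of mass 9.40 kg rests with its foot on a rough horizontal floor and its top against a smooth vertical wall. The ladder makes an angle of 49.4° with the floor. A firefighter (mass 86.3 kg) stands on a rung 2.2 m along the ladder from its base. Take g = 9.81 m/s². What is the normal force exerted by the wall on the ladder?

N_wall ≈ 201 N

Torques about the foot: N_wall · 9.9 sin 49.4° = 9.40×9.81×4.95 cos 49.4° + 86.3×9.81×2.2 cos 49.4° → N_wall = 200.77 N.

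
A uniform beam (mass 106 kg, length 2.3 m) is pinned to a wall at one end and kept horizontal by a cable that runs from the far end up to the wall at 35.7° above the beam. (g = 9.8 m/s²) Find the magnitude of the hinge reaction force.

|H| ≈ 890 N

Take torques about the hinge: T sin 35.7° · 2.3 = 106×9.8×1.15 = 1194.6 N·m.
So T = 1194.6 / (0.5835 × 2.3) = 890.08 N.
ΣF_x = 0: H_x = T cos 35.7° = 722.82 N.
ΣF_y = 0: H_y = (106×9.8) − T sin 35.7° = 1038.8 − 519.4 = 519.4 N.
|H| = √(H_x² + H_y²) = √((722.82)² + (519.4)²) = 890.08 N.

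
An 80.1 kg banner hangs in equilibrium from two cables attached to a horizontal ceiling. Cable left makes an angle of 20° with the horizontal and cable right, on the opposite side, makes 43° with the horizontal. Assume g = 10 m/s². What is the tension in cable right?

T_right ≈ 845 N

Weight W = 80.1 × 10 = 801 N acts straight down.
Horizontal: T_left cos 20° = T_right cos 43°  →  T_left = 0.7783 T_right.
Vertical: T_left sin 20° + T_right sin 43° = 801.
Substituting the horizontal relation into the vertical equation gives 0.9482 T_right = 801, so T_right = 844.8 N.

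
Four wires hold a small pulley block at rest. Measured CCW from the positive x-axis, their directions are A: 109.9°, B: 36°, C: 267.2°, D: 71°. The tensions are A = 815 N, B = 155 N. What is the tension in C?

Resolve: ΣF_x = 815 cos 109.9° + 155 cos 36° + T_C cos 267.2° + T_D cos 71° = 0.
        ΣF_y = 815 sin 109.9° + 155 sin 36° + T_C sin 267.2° + T_D sin 71° = 0.
The known terms sum to (-152, 857.4) N, so -0.0488 T_C + 0.3256 T_D = 152 and -0.9988 T_C + 0.9455 T_D = -857.4.
Solving simultaneously: T_C = 1516 N, T_D = 694.3 N.

T_C ≈ 1520 N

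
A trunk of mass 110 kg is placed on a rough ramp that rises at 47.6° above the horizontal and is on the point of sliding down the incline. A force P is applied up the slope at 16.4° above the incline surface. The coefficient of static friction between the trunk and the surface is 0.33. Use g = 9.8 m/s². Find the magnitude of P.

On the verge of sliding down the incline, friction equals μN and acts up the slope.
Perpendicular: N + P sin 16.4° = W cos 47.6° = 726.9 N.
Along incline: P cos 16.4° + μN = W sin 47.6° with W sin 47.6° = 796.1 N.
Solving the pair for P and N: P = 642.1 N, N = 545.6 N (and f = μN = 180 N).

P ≈ 642 N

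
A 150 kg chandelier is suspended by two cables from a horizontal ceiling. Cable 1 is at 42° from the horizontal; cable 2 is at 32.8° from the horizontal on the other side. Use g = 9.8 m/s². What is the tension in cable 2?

Weight W = 150 × 9.8 = 1470 N acts straight down.
Horizontal: T_1 cos 42° = T_2 cos 32.8°  →  T_1 = 1.131 T_2.
Vertical: T_1 sin 42° + T_2 sin 32.8° = 1470.
Substituting the horizontal relation into the vertical equation gives 1.299 T_2 = 1470, so T_2 = 1132 N.

T_2 ≈ 1130 N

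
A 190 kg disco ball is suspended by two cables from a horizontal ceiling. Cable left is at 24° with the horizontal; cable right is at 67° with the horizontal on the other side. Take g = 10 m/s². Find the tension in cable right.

T_right ≈ 1740 N

Weight W = 190 × 10 = 1900 N acts straight down.
Horizontal: T_left cos 24° = T_right cos 67°  →  T_left = 0.4277 T_right.
Vertical: T_left sin 24° + T_right sin 67° = 1900.
Substituting the horizontal relation into the vertical equation gives 1.094 T_right = 1900, so T_right = 1736 N.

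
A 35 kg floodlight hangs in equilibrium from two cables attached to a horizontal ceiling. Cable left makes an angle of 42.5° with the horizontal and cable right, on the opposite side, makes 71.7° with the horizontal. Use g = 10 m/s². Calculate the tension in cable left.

T_left ≈ 120 N

Weight W = 35 × 10 = 350 N acts straight down.
Horizontal: T_left cos 42.5° = T_right cos 71.7°  →  T_right = 2.348 T_left.
Vertical: T_left sin 42.5° + T_right sin 71.7° = 350.
Substituting the horizontal relation into the vertical equation gives 2.905 T_left = 350, so T_left = 120.5 N.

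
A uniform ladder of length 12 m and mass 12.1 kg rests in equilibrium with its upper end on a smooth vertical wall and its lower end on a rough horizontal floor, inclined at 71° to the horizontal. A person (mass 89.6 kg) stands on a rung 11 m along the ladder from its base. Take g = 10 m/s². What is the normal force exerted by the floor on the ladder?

ΣF_y = 0: N_floor = 12.1×10 + 89.6×10 = 1017 N.

N_floor ≈ 1020 N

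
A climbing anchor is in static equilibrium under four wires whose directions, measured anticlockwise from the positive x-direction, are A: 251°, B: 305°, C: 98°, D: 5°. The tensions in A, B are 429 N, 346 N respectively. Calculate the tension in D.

T_D ≈ 37.7 N

Resolve: ΣF_x = 429 cos 251° + 346 cos 305° + T_C cos 98° + T_D cos 5° = 0.
        ΣF_y = 429 sin 251° + 346 sin 305° + T_C sin 98° + T_D sin 5° = 0.
The known terms sum to (58.79, -689.1) N, so -0.1392 T_C + 0.9962 T_D = -58.79 and 0.9903 T_C + 0.0872 T_D = 689.1.
Solving simultaneously: T_C = 692.5 N, T_D = 37.73 N.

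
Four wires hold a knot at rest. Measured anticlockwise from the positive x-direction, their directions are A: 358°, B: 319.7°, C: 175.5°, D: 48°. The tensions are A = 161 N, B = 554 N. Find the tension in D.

T_D ≈ 400 N

Resolve: ΣF_x = 161 cos 358° + 554 cos 319.7° + T_C cos 175.5° + T_D cos 48° = 0.
        ΣF_y = 161 sin 358° + 554 sin 319.7° + T_C sin 175.5° + T_D sin 48° = 0.
The known terms sum to (583.4, -363.9) N, so -0.9969 T_C + 0.6691 T_D = -583.4 and 0.0785 T_C + 0.7431 T_D = 363.9.
Solving simultaneously: T_C = 853.5 N, T_D = 399.6 N.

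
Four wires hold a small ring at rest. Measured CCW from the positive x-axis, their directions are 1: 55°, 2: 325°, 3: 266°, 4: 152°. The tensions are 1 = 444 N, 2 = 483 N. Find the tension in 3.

T_3 ≈ 418 N

Resolve: ΣF_x = 444 cos 55° + 483 cos 325° + T_3 cos 266° + T_4 cos 152° = 0.
        ΣF_y = 444 sin 55° + 483 sin 325° + T_3 sin 266° + T_4 sin 152° = 0.
The known terms sum to (650.3, 86.67) N, so -0.0698 T_3 − 0.8829 T_4 = -650.3 and -0.9976 T_3 + 0.4695 T_4 = -86.67.
Solving simultaneously: T_3 = 418 N, T_4 = 703.5 N.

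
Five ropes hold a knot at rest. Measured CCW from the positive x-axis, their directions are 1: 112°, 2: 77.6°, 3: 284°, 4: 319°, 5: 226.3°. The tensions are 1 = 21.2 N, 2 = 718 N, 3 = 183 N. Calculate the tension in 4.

T_4 ≈ 238 N

Resolve: ΣF_x = 21.2 cos 112° + 718 cos 77.6° + 183 cos 284° + T_4 cos 319° + T_5 cos 226.3° = 0.
        ΣF_y = 21.2 sin 112° + 718 sin 77.6° + 183 sin 284° + T_4 sin 319° + T_5 sin 226.3° = 0.
The known terms sum to (190.5, 543.3) N, so 0.7547 T_4 − 0.6909 T_5 = -190.5 and -0.6561 T_4 − 0.7230 T_5 = -543.3.
Solving simultaneously: T_4 = 237.9 N, T_5 = 535.6 N.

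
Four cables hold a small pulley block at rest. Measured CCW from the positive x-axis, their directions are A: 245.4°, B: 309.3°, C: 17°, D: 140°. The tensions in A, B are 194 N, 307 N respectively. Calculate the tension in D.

Resolve: ΣF_x = 194 cos 245.4° + 307 cos 309.3° + T_C cos 17° + T_D cos 140° = 0.
        ΣF_y = 194 sin 245.4° + 307 sin 309.3° + T_C sin 17° + T_D sin 140° = 0.
The known terms sum to (113.7, -414) N, so 0.9563 T_C − 0.7660 T_D = -113.7 and 0.2924 T_C + 0.6428 T_D = 414.
Solving simultaneously: T_C = 291 N, T_D = 511.7 N.

T_D ≈ 512 N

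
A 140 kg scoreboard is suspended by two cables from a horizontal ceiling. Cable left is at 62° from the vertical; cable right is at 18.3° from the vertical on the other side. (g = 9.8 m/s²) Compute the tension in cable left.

T_left ≈ 437 N

Angles from the horizontal: cable left is 90° − 62° = 28°, cable right is 90° − 18.3° = 71.7°.
Weight W = 140 × 9.8 = 1372 N acts straight down.
Horizontal: T_left cos 28° = T_right cos 71.7°  →  T_right = 2.812 T_left.
Vertical: T_left sin 28° + T_right sin 71.7° = 1372.
Substituting the horizontal relation into the vertical equation gives 3.139 T_left = 1372, so T_left = 437 N.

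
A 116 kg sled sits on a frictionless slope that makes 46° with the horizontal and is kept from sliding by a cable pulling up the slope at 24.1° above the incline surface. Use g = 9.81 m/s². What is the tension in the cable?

Take axes along and perpendicular to the incline. Weight components: W sin 46° = 818.6 N down-slope, W cos 46° = 790.5 N into the surface.
Along incline: T cos 24.1° = W sin 46° → T = 896.7 N.
Perpendicular: N = W cos 46° − T sin 24.1° = 424.3 N.

T ≈ 897 N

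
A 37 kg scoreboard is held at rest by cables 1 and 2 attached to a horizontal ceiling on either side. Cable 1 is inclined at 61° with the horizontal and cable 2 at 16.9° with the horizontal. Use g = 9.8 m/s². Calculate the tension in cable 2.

Weight W = 37 × 9.8 = 362.6 N acts straight down.
Horizontal: T_1 cos 61° = T_2 cos 16.9°  →  T_1 = 1.974 T_2.
Vertical: T_1 sin 61° + T_2 sin 16.9° = 362.6.
Substituting the horizontal relation into the vertical equation gives 2.017 T_2 = 362.6, so T_2 = 179.8 N.

T_2 ≈ 180 N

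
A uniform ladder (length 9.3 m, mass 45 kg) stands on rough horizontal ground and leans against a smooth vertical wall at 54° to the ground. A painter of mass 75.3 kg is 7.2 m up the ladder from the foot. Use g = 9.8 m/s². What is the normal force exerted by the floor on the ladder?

ΣF_y = 0: N_floor = 45×9.8 + 75.3×9.8 = 1178.9 N.

N_floor ≈ 1180 N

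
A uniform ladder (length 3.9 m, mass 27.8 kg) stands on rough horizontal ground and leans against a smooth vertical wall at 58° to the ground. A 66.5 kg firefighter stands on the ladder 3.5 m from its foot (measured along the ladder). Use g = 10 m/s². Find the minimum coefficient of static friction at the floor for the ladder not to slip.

ΣF_y = 0: N_floor = 27.8×10 + 66.5×10 = 943 N.
Torques about the foot: N_wall · 3.9 sin 58° = 27.8×10×1.95 cos 58° + 66.5×10×3.5 cos 58° → N_wall = 459.78 N.
ΣF_x = 0: f_floor = N_wall = 459.78 N.
μ_min = f_floor / N_floor = 459.78 / 943 = 0.4876.

μ_min ≈ 0.488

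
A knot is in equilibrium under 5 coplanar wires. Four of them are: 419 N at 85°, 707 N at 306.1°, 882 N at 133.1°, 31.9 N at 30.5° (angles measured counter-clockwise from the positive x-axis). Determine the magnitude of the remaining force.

F ≈ 521 N

Sum the known components: ΣF_x = -122.1 N, ΣF_y = 506.4 N.
For equilibrium the remaining force must supply (−ΣF_x, −ΣF_y) = (122.1, -506.4) N.
Magnitude = √((122.1)² + (-506.4)²) = 520.9 N; direction = atan2(-506.4, 122.1) = 283.6°.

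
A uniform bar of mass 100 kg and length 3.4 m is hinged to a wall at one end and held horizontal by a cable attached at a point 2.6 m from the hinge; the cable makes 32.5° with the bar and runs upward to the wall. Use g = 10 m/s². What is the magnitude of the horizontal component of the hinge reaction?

H_x ≈ 1030 N

Take torques about the hinge: T sin 32.5° · 2.6 = 100×10×1.7 = 1700 N·m.
So T = 1700 / (0.5373 × 2.6) = 1216.9 N.
ΣF_x = 0: H_x = T cos 32.5° = 1026.3 N.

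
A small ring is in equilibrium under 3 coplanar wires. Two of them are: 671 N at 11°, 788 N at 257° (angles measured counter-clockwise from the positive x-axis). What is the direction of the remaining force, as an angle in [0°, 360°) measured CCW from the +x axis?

θ ≈ 127°

Sum the known components: ΣF_x = 481.4 N, ΣF_y = -639.8 N.
For equilibrium the remaining force must supply (−ΣF_x, −ΣF_y) = (-481.4, 639.8) N.
Magnitude = √((-481.4)² + (639.8)²) = 800.7 N; direction = atan2(639.8, -481.4) = 127.0°.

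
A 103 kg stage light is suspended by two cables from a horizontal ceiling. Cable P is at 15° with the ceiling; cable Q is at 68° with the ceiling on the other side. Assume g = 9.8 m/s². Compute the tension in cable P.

T_P ≈ 381 N

Weight W = 103 × 9.8 = 1009 N acts straight down.
Horizontal: T_P cos 15° = T_Q cos 68°  →  T_Q = 2.579 T_P.
Vertical: T_P sin 15° + T_Q sin 68° = 1009.
Substituting the horizontal relation into the vertical equation gives 2.65 T_P = 1009, so T_P = 381 N.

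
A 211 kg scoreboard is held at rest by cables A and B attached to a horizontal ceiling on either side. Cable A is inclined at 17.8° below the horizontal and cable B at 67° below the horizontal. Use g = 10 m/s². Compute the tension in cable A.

T_A ≈ 828 N

Weight W = 211 × 10 = 2110 N acts straight down.
Horizontal: T_A cos 17.8° = T_B cos 67°  →  T_B = 2.437 T_A.
Vertical: T_A sin 17.8° + T_B sin 67° = 2110.
Substituting the horizontal relation into the vertical equation gives 2.549 T_A = 2110, so T_A = 827.8 N.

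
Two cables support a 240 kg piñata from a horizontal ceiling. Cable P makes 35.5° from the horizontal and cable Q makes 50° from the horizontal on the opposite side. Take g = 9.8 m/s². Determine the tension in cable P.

T_P ≈ 1520 N

Weight W = 240 × 9.8 = 2352 N acts straight down.
Horizontal: T_P cos 35.5° = T_Q cos 50°  →  T_Q = 1.267 T_P.
Vertical: T_P sin 35.5° + T_Q sin 50° = 2352.
Substituting the horizontal relation into the vertical equation gives 1.551 T_P = 2352, so T_P = 1517 N.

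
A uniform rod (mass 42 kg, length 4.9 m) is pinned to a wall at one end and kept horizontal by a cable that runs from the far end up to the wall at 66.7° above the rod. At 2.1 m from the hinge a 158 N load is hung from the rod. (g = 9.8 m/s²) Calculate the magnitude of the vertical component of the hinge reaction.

|H_y| ≈ 296 N

Take torques about the hinge: T sin 66.7° · 4.9 = 42×9.8×2.45 + 158×2.1 = 1340.2 N·m.
So T = 1340.2 / (0.9184 × 4.9) = 297.8 N.
ΣF_y = 0: H_y = (42×9.8 + 158) − T sin 66.7° = 569.6 − 273.51 = 296.09 N.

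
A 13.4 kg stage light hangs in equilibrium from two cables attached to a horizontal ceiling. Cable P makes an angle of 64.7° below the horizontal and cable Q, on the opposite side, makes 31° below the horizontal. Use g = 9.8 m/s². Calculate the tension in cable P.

Weight W = 13.4 × 9.8 = 131.3 N acts straight down.
Horizontal: T_P cos 64.7° = T_Q cos 31°  →  T_Q = 0.4986 T_P.
Vertical: T_P sin 64.7° + T_Q sin 31° = 131.3.
Substituting the horizontal relation into the vertical equation gives 1.161 T_P = 131.3, so T_P = 113.1 N.

T_P ≈ 113 N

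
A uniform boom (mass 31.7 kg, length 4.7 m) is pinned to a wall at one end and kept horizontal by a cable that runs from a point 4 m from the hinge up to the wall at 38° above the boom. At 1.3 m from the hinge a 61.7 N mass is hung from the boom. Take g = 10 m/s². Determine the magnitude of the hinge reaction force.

|H| ≈ 315 N

Take torques about the hinge: T sin 38° · 4 = 31.7×10×2.35 + 61.7×1.3 = 825.16 N·m.
So T = 825.16 / (0.6157 × 4) = 335.07 N.
ΣF_x = 0: H_x = T cos 38° = 264.04 N.
ΣF_y = 0: H_y = (31.7×10 + 61.7) − T sin 38° = 378.7 − 206.29 = 172.41 N.
|H| = √(H_x² + H_y²) = √((264.04)² + (172.41)²) = 315.34 N.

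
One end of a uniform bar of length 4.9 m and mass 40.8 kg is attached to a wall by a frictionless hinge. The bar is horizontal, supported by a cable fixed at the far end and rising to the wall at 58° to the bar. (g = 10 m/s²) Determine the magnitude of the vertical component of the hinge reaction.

Take torques about the hinge: T sin 58° · 4.9 = 40.8×10×2.45 = 999.6 N·m.
So T = 999.6 / (0.8480 × 4.9) = 240.55 N.
ΣF_y = 0: H_y = (40.8×10) − T sin 58° = 408 − 204 = 204 N.

|H_y| ≈ 204 N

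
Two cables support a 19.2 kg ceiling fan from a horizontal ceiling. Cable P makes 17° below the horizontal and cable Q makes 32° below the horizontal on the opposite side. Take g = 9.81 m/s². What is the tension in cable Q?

T_Q ≈ 239 N

Weight W = 19.2 × 9.81 = 188.4 N acts straight down.
Horizontal: T_P cos 17° = T_Q cos 32°  →  T_P = 0.8868 T_Q.
Vertical: T_P sin 17° + T_Q sin 32° = 188.4.
Substituting the horizontal relation into the vertical equation gives 0.7892 T_Q = 188.4, so T_Q = 238.7 N.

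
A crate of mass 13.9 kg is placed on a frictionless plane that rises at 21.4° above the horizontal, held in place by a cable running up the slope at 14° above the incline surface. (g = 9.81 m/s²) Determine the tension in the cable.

T ≈ 51.3 N

Take axes along and perpendicular to the incline. Weight components: W sin 21.4° = 49.75 N down-slope, W cos 21.4° = 127 N into the surface.
Along incline: T cos 14° = W sin 21.4° → T = 51.28 N.
Perpendicular: N = W cos 21.4° − T sin 14° = 114.6 N.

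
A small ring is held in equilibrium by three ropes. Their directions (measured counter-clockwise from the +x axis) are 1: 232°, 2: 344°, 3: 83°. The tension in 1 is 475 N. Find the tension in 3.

T_3 ≈ 446 N

Resolve: ΣF_x = 475 cos 232° + T_2 cos 344° + T_3 cos 83° = 0.
        ΣF_y = 475 sin 232° + T_2 sin 344° + T_3 sin 83° = 0.
The known terms sum to (-292.4, -374.3) N, so 0.9613 T_2 + 0.1219 T_3 = 292.4 and -0.2756 T_2 + 0.9925 T_3 = 374.3.
Solving simultaneously: T_2 = 247.7 N, T_3 = 445.9 N.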